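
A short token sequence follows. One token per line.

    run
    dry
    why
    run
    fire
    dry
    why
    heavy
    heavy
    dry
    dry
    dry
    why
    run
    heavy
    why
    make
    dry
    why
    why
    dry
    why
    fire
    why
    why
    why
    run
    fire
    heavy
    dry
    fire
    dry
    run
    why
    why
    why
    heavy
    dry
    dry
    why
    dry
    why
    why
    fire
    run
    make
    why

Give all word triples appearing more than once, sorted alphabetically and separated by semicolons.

Trigram counts meeting the condition (more than once):
  dry dry why: 2
  dry why run: 2
  dry why why: 2
  heavy dry dry: 2
  why dry why: 2
  why run fire: 2
  why why why: 2

dry dry why; dry why run; dry why why; heavy dry dry; why dry why; why run fire; why why why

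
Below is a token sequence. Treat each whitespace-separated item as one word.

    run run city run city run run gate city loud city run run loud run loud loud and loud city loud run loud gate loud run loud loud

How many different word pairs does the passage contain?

28 tokens → 27 bigram windows in total.
Repeated bigrams (each contributes count−1 duplicates):
  run loud: 4
  city run: 3
  loud run: 3
  run run: 3
  city loud: 2
  loud city: 2
  loud loud: 2
  run city: 2
13 duplicate windows → 27 − 13 = 14 distinct.

14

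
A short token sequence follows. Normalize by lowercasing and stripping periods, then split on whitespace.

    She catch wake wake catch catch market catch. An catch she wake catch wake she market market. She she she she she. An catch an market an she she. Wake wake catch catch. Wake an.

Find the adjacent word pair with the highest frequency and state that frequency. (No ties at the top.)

"she she", 5 times

Bigram frequencies (highest first):
  she she: 5
  catch wake: 3
  wake catch: 3
  wake wake: 2
  catch catch: 2
  catch an: 2
  … (15 more, each ≤ 2)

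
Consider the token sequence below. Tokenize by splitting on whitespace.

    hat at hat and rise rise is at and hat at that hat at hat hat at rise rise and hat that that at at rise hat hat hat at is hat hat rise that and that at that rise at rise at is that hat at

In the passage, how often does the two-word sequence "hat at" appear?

6

Scanning the 46 overlapping bigram windows for "hat at":
  position 1–2: hat at
  position 10–11: hat at
  position 13–14: hat at
  position 16–17: hat at
  position 29–30: hat at
  position 46–47: hat at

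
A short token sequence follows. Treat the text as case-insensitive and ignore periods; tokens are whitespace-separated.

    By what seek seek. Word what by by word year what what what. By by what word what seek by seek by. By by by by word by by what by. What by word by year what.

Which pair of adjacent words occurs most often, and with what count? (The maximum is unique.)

"by by", 7 times

Bigram frequencies (highest first):
  by by: 7
  by what: 4
  what by: 4
  by word: 3
  what seek: 2
  word what: 2
  … (10 more, each ≤ 2)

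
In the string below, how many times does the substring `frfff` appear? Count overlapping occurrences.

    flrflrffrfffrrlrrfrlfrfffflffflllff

2

Sliding a length-5 window over the 35 characters (31 positions):
  position 8–12: frfff
  position 21–25: frfff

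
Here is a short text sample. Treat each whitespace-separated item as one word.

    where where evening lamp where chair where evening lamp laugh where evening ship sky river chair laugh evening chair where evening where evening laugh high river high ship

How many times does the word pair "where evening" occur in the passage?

Scanning the 27 overlapping bigram windows for "where evening":
  position 2–3: where evening
  position 7–8: where evening
  position 11–12: where evening
  position 20–21: where evening
  position 22–23: where evening

5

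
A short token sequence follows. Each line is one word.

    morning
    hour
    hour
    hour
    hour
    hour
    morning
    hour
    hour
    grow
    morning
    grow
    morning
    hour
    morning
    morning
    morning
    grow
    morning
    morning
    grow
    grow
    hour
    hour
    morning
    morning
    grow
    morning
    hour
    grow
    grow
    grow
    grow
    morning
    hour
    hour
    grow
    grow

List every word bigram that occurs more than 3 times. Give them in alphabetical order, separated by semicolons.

grow grow; grow morning; hour hour; morning grow; morning hour; morning morning

Bigram counts meeting the condition (more than 3 times):
  grow grow: 5
  grow morning: 5
  hour hour: 7
  morning grow: 4
  morning hour: 5
  morning morning: 4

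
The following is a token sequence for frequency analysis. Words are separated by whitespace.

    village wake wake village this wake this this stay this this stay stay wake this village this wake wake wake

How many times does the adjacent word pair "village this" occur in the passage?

2

Scanning the 19 overlapping bigram windows for "village this":
  position 4–5: village this
  position 16–17: village this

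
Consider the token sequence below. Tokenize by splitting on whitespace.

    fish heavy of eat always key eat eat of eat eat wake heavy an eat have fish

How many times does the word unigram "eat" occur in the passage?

Scanning the 17 tokens for "eat":
  position 4: eat
  position 7: eat
  position 8: eat
  position 10: eat
  position 11: eat
  position 15: eat

6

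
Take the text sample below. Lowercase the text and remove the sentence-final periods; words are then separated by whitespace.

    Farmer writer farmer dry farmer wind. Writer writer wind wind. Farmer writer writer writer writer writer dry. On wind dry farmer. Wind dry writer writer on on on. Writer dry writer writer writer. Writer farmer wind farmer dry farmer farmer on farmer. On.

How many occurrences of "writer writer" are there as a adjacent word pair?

9

Scanning the 42 overlapping bigram windows for "writer writer":
  position 7–8: writer writer
  position 12–13: writer writer
  position 13–14: writer writer
  position 14–15: writer writer
  position 15–16: writer writer
  position 24–25: writer writer
  position 31–32: writer writer
  position 32–33: writer writer
  position 33–34: writer writer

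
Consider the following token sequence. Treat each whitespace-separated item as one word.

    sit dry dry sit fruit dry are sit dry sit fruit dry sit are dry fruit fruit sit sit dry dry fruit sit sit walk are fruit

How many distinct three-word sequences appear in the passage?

21

27 tokens → 25 trigram windows in total.
Repeated trigrams (each contributes count−1 duplicates):
  dry sit fruit: 2
  fruit sit sit: 2
  sit dry dry: 2
  sit fruit dry: 2
4 duplicate windows → 25 − 4 = 21 distinct.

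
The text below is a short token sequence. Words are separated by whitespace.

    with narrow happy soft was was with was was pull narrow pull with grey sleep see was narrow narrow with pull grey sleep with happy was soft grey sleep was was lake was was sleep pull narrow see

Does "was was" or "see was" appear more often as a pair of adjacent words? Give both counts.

"was was" (4 vs 1)

"was was": 4 occurrences
"see was": 1 occurrence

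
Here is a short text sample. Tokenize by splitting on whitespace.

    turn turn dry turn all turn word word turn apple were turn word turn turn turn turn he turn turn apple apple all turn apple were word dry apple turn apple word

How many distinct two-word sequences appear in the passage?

32 tokens → 31 bigram windows in total.
Repeated bigrams (each contributes count−1 duplicates):
  turn turn: 5
  turn apple: 4
  all turn: 2
  apple were: 2
  turn word: 2
  word turn: 2
11 duplicate windows → 31 − 11 = 20 distinct.

20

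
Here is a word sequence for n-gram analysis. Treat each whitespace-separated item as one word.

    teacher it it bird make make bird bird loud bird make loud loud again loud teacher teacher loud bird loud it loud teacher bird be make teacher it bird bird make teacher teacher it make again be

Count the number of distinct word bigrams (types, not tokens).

37 tokens → 36 bigram windows in total.
Repeated bigrams (each contributes count−1 duplicates):
  bird make: 3
  teacher it: 3
  bird bird: 2
  bird loud: 2
  it bird: 2
  loud bird: 2
  loud teacher: 2
  make teacher: 2
  … (1 more repeated)
11 duplicate windows → 36 − 11 = 25 distinct.

25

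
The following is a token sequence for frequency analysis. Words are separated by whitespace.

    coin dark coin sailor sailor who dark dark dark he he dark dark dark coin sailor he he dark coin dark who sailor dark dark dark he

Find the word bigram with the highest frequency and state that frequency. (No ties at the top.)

"dark dark", 6 times

Bigram frequencies (highest first):
  dark dark: 6
  dark coin: 3
  coin dark: 2
  coin sailor: 2
  dark he: 2
  he he: 2
  … (8 more, each ≤ 2)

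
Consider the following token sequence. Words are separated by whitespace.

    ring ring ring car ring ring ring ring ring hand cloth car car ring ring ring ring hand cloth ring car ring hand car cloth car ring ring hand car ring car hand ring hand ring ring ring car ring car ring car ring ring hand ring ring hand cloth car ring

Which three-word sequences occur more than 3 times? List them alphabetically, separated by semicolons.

car ring ring; ring car ring; ring ring hand; ring ring ring

Trigram counts meeting the condition (more than 3 times):
  car ring ring: 4
  ring car ring: 5
  ring ring hand: 5
  ring ring ring: 7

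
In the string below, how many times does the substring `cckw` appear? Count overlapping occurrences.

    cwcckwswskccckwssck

2

Sliding a length-4 window over the 19 characters (16 positions):
  position 3–6: cckw
  position 12–15: cckw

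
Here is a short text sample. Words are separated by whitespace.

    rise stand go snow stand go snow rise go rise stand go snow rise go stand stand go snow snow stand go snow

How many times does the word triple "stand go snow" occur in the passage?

Scanning the 21 overlapping trigram windows for "stand go snow":
  position 2–4: stand go snow
  position 5–7: stand go snow
  position 11–13: stand go snow
  position 17–19: stand go snow
  position 21–23: stand go snow

5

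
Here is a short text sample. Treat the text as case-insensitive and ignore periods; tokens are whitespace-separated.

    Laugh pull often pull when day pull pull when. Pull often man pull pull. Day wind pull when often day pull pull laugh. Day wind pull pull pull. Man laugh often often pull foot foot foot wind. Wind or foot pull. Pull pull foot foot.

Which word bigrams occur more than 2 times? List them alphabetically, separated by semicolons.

foot foot; pull pull; pull when

Bigram counts meeting the condition (more than 2 times):
  foot foot: 3
  pull pull: 7
  pull when: 3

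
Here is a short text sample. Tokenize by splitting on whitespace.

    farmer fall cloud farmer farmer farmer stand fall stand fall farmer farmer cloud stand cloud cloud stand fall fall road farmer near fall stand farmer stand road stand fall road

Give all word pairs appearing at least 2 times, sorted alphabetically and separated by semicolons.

Bigram counts meeting the condition (at least 2 times):
  cloud stand: 2
  fall road: 2
  fall stand: 2
  farmer farmer: 3
  farmer stand: 2
  stand fall: 4

cloud stand; fall road; fall stand; farmer farmer; farmer stand; stand fall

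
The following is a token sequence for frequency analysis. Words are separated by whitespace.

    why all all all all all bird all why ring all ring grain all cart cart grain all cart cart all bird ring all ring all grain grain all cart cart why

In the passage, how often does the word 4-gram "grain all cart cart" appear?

3

Scanning the 29 overlapping 4-gram windows for "grain all cart cart":
  position 13–16: grain all cart cart
  position 17–20: grain all cart cart
  position 28–31: grain all cart cart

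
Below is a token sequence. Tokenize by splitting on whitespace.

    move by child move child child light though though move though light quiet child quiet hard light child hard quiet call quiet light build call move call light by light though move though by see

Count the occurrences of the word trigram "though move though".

2

Scanning the 33 overlapping trigram windows for "though move though":
  position 9–11: though move though
  position 31–33: though move though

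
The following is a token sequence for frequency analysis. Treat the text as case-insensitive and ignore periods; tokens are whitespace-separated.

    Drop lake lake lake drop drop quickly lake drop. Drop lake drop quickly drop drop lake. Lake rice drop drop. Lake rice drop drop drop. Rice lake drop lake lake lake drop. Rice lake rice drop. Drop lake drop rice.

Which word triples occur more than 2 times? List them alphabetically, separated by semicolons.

drop drop lake; drop lake lake; lake rice drop; rice drop drop

Trigram counts meeting the condition (more than 2 times):
  drop drop lake: 4
  drop lake lake: 3
  lake rice drop: 3
  rice drop drop: 3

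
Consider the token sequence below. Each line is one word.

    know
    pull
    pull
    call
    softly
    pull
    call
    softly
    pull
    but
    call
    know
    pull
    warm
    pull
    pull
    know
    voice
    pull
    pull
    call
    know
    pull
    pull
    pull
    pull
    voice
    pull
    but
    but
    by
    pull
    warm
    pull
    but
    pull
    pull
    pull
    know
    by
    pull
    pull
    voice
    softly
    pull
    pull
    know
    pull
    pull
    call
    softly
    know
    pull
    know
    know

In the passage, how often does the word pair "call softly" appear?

Scanning the 54 overlapping bigram windows for "call softly":
  position 4–5: call softly
  position 7–8: call softly
  position 50–51: call softly

3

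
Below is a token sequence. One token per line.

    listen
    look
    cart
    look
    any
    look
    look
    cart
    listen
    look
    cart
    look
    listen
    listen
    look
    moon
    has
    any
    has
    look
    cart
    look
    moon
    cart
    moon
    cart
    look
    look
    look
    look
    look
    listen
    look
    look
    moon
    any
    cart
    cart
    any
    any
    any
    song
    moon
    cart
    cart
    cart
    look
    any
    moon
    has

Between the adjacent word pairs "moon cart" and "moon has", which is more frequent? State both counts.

"moon cart" (3 vs 2)

"moon cart": 3 occurrences
"moon has": 2 occurrences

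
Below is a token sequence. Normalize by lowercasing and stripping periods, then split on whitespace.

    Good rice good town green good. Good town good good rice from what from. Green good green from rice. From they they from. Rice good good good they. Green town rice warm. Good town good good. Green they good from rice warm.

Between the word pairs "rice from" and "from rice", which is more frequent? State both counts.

"rice from": 2 occurrences
"from rice": 3 occurrences

"from rice" (3 vs 2)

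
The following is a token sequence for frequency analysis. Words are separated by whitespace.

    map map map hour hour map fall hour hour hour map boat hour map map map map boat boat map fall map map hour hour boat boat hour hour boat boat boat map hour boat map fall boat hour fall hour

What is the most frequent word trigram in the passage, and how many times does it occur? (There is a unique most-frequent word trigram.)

Trigram frequencies (highest first):
  map map map: 3
  map map hour: 2
  map hour hour: 2
  hour hour map: 2
  boat boat map: 2
  boat map fall: 2
  … (24 more, each ≤ 2)

"map map map", 3 times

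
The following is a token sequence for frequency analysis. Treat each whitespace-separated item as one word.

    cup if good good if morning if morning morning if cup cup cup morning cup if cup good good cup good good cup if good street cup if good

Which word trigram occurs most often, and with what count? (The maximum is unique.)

Trigram frequencies (highest first):
  cup if good: 3
  cup good good: 2
  good good cup: 2
  if good good: 1
  good good if: 1
  good if morning: 1
  … (17 more, each ≤ 1)

"cup if good", 3 times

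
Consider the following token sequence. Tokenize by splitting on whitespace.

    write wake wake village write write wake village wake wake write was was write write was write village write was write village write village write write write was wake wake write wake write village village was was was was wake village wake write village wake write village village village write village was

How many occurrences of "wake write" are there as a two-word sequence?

5

Scanning the 51 overlapping bigram windows for "wake write":
  position 10–11: wake write
  position 30–31: wake write
  position 32–33: wake write
  position 42–43: wake write
  position 45–46: wake write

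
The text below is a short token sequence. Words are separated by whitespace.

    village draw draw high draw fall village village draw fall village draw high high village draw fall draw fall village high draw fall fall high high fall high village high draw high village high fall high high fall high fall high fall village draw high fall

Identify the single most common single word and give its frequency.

Unigram frequencies (highest first):
  high: 15
  fall: 12
  draw: 10
  village: 9

"high", 15 times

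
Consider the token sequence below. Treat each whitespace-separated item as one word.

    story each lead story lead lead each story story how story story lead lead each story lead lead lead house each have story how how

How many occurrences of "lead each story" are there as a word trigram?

Scanning the 23 overlapping trigram windows for "lead each story":
  position 6–8: lead each story
  position 14–16: lead each story

2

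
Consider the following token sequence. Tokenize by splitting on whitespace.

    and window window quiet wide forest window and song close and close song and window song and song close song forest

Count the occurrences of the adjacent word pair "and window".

Scanning the 20 overlapping bigram windows for "and window":
  position 1–2: and window
  position 14–15: and window

2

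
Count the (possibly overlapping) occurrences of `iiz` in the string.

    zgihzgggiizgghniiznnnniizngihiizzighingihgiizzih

5

Sliding a length-3 window over the 48 characters (46 positions):
  position 9–11: iiz
  position 16–18: iiz
  position 23–25: iiz
  position 30–32: iiz
  position 43–45: iiz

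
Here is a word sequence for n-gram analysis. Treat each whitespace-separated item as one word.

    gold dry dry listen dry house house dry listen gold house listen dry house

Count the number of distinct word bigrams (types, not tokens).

14 tokens → 13 bigram windows in total.
Repeated bigrams (each contributes count−1 duplicates):
  dry house: 2
  dry listen: 2
  listen dry: 2
3 duplicate windows → 13 − 3 = 10 distinct.

10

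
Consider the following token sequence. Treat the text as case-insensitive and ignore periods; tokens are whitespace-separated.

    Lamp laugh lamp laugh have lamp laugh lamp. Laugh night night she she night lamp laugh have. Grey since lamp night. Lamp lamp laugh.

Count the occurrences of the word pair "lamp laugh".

6

Scanning the 23 overlapping bigram windows for "lamp laugh":
  position 1–2: lamp laugh
  position 3–4: lamp laugh
  position 6–7: lamp laugh
  position 8–9: lamp laugh
  position 15–16: lamp laugh
  position 23–24: lamp laugh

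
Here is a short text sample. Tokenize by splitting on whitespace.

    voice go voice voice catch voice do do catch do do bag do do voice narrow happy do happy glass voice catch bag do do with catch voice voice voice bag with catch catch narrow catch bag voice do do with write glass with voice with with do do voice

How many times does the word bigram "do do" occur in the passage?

6

Scanning the 49 overlapping bigram windows for "do do":
  position 7–8: do do
  position 10–11: do do
  position 13–14: do do
  position 24–25: do do
  position 39–40: do do
  position 48–49: do do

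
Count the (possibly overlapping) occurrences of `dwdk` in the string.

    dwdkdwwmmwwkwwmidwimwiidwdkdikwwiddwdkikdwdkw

4

Sliding a length-4 window over the 45 characters (42 positions):
  position 1–4: dwdk
  position 24–27: dwdk
  position 35–38: dwdk
  position 41–44: dwdk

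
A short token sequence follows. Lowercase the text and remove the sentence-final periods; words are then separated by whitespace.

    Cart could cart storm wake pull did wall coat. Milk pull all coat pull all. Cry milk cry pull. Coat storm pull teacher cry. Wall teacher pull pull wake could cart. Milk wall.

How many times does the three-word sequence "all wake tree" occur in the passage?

0

Scanning the 31 overlapping trigram windows for "all wake tree":
  (none found)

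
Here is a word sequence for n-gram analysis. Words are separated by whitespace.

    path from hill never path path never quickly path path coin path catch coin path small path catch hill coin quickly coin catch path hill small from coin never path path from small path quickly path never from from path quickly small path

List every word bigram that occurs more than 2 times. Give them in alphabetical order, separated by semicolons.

path path; small path

Bigram counts meeting the condition (more than 2 times):
  path path: 3
  small path: 3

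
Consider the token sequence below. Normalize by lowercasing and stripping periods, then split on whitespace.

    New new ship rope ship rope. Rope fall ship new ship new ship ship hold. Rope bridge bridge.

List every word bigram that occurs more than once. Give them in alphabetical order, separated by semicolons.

new ship; ship new; ship rope

Bigram counts meeting the condition (more than once):
  new ship: 3
  ship new: 2
  ship rope: 2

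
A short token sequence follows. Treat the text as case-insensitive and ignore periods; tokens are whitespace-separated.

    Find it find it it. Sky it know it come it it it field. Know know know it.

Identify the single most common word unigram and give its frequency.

Unigram frequencies (highest first):
  it: 9
  know: 4
  find: 2
  sky: 1
  come: 1
  field: 1

"it", 9 times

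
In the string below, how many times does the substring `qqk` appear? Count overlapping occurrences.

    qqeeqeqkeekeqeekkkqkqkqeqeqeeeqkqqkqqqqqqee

Sliding a length-3 window over the 43 characters (41 positions):
  position 33–35: qqk

1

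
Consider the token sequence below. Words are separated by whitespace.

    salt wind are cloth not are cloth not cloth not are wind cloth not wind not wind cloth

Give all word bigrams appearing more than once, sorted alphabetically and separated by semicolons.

are cloth; cloth not; not are; not wind; wind cloth

Bigram counts meeting the condition (more than once):
  are cloth: 2
  cloth not: 4
  not are: 2
  not wind: 2
  wind cloth: 2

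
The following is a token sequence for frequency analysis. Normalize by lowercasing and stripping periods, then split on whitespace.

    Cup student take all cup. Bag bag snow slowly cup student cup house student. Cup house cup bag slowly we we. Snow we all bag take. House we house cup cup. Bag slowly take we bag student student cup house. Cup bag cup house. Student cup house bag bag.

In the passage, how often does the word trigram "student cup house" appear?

4

Scanning the 47 overlapping trigram windows for "student cup house":
  position 11–13: student cup house
  position 14–16: student cup house
  position 38–40: student cup house
  position 45–47: student cup house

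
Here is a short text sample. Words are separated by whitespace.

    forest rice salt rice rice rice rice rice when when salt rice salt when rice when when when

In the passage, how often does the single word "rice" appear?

8

Scanning the 18 tokens for "rice":
  position 2: rice
  position 4: rice
  position 5: rice
  position 6: rice
  position 7: rice
  position 8: rice
  position 12: rice
  position 15: rice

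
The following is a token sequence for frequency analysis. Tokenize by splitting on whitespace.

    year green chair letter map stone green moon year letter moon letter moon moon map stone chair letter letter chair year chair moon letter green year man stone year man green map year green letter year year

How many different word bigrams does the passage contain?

37 tokens → 36 bigram windows in total.
Repeated bigrams (each contributes count−1 duplicates):
  chair letter: 2
  letter moon: 2
  map stone: 2
  moon letter: 2
  year green: 2
  year man: 2
6 duplicate windows → 36 − 6 = 30 distinct.

30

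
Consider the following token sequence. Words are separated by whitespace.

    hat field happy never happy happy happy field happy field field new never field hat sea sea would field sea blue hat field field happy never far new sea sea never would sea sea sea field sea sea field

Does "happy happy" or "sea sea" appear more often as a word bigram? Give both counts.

"sea sea" (5 vs 2)

"happy happy": 2 occurrences
"sea sea": 5 occurrences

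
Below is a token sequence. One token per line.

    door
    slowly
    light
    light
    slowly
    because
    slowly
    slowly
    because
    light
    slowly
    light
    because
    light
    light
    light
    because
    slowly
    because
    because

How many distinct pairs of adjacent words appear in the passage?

10

20 tokens → 19 bigram windows in total.
Repeated bigrams (each contributes count−1 duplicates):
  light light: 3
  slowly because: 3
  because light: 2
  because slowly: 2
  light because: 2
  light slowly: 2
  slowly light: 2
9 duplicate windows → 19 − 9 = 10 distinct.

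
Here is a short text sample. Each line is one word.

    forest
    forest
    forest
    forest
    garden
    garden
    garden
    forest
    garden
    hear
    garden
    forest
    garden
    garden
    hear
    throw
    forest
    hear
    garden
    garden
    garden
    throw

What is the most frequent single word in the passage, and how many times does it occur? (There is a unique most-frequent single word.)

"garden", 10 times

Unigram frequencies (highest first):
  garden: 10
  forest: 7
  hear: 3
  throw: 2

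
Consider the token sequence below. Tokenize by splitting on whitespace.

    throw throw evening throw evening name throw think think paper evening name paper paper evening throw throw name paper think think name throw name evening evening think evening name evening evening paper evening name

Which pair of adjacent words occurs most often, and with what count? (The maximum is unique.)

Bigram frequencies (highest first):
  evening name: 4
  paper evening: 3
  throw throw: 2
  throw evening: 2
  evening throw: 2
  name throw: 2
  … (13 more, each ≤ 2)

"evening name", 4 times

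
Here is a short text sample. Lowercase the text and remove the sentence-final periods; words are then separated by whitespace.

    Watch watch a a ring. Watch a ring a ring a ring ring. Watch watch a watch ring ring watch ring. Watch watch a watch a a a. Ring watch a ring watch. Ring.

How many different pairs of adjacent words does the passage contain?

9

34 tokens → 33 bigram windows in total.
Repeated bigrams (each contributes count−1 duplicates):
  a ring: 6
  ring watch: 6
  watch a: 6
  a a: 3
  watch ring: 3
  watch watch: 3
  a watch: 2
  ring a: 2
  … (1 more repeated)
24 duplicate windows → 33 − 24 = 9 distinct.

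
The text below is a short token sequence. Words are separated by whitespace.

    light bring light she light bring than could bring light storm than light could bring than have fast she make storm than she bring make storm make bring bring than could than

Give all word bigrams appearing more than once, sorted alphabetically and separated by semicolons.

Bigram counts meeting the condition (more than once):
  bring light: 2
  bring than: 3
  could bring: 2
  light bring: 2
  make storm: 2
  storm than: 2
  than could: 2

bring light; bring than; could bring; light bring; make storm; storm than; than could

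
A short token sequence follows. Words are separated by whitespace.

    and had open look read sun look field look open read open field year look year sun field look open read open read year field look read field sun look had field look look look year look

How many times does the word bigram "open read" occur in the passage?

3

Scanning the 36 overlapping bigram windows for "open read":
  position 10–11: open read
  position 20–21: open read
  position 22–23: open read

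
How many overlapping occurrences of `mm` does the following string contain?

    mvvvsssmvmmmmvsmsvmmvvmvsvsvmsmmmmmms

9

Sliding a length-2 window over the 37 characters (36 positions):
  position 10–11: mm
  position 11–12: mm
  position 12–13: mm
  position 19–20: mm
  position 31–32: mm
  position 32–33: mm
  position 33–34: mm
  position 34–35: mm
  position 35–36: mm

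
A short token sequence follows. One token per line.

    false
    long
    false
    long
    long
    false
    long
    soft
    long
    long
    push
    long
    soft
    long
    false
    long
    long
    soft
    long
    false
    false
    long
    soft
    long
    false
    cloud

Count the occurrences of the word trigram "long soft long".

Scanning the 24 overlapping trigram windows for "long soft long":
  position 7–9: long soft long
  position 12–14: long soft long
  position 17–19: long soft long
  position 22–24: long soft long

4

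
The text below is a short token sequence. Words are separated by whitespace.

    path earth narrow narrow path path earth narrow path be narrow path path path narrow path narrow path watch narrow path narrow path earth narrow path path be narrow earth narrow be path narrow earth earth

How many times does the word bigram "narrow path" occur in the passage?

Scanning the 35 overlapping bigram windows for "narrow path":
  position 4–5: narrow path
  position 8–9: narrow path
  position 11–12: narrow path
  position 15–16: narrow path
  position 17–18: narrow path
  position 20–21: narrow path
  position 22–23: narrow path
  position 25–26: narrow path

8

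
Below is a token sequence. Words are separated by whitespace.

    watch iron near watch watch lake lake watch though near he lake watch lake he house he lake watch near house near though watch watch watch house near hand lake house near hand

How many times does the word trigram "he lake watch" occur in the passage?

2

Scanning the 31 overlapping trigram windows for "he lake watch":
  position 11–13: he lake watch
  position 17–19: he lake watch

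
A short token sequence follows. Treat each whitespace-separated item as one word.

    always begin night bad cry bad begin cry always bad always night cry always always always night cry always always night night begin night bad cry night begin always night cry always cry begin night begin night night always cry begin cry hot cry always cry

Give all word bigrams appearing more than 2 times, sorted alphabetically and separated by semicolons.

always always; always cry; always night; begin night; cry always; night begin; night cry

Bigram counts meeting the condition (more than 2 times):
  always always: 3
  always cry: 3
  always night: 4
  begin night: 4
  cry always: 5
  night begin: 3
  night cry: 3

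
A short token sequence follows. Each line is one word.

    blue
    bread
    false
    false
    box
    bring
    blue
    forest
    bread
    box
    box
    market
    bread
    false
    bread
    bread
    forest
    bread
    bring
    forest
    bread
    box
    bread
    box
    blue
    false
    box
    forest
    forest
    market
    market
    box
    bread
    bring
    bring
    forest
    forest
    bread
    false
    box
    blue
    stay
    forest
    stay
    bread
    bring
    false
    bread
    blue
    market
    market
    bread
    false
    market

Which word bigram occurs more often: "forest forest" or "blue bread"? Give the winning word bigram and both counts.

"forest forest": 2 occurrences
"blue bread": 1 occurrence

"forest forest" (2 vs 1)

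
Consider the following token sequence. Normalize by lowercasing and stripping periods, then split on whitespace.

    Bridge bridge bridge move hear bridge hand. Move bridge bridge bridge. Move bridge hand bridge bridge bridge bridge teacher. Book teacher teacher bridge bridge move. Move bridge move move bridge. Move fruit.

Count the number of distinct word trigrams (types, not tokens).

22

32 tokens → 30 trigram windows in total.
Repeated trigrams (each contributes count−1 duplicates):
  bridge bridge bridge: 4
  bridge bridge move: 3
  bridge move move: 2
  move bridge move: 2
  move move bridge: 2
8 duplicate windows → 30 − 8 = 22 distinct.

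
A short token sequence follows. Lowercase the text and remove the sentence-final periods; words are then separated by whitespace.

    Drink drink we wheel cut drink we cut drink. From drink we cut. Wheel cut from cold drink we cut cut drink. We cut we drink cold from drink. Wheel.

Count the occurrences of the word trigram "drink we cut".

4

Scanning the 28 overlapping trigram windows for "drink we cut":
  position 6–8: drink we cut
  position 11–13: drink we cut
  position 18–20: drink we cut
  position 22–24: drink we cut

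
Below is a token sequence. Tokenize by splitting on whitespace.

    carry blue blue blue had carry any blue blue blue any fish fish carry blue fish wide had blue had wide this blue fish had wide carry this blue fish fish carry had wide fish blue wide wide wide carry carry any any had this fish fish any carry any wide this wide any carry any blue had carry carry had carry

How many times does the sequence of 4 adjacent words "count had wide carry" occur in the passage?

0

Scanning the 59 overlapping 4-gram windows for "count had wide carry":
  (none found)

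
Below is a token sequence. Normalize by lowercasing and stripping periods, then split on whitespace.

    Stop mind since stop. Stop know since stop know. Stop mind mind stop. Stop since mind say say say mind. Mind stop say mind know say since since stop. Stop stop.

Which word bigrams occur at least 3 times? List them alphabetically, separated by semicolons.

Bigram counts meeting the condition (at least 3 times):
  since stop: 3
  stop stop: 4

since stop; stop stop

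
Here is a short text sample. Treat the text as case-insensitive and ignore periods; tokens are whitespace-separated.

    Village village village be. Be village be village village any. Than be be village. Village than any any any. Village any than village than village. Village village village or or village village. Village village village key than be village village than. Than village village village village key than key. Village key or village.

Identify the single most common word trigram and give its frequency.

Trigram frequencies (highest first):
  village village village: 8
  be village village: 3
  be be village: 2
  village any than: 2
  village village than: 2
  than village village: 2
  … (30 more, each ≤ 2)

"village village village", 8 times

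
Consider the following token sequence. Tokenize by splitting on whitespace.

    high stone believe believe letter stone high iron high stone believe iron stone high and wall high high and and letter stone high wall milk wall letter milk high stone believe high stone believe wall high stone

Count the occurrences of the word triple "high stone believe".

4

Scanning the 35 overlapping trigram windows for "high stone believe":
  position 1–3: high stone believe
  position 9–11: high stone believe
  position 29–31: high stone believe
  position 32–34: high stone believe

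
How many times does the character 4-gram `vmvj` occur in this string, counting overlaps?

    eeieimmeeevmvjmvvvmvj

2

Sliding a length-4 window over the 21 characters (18 positions):
  position 11–14: vmvj
  position 18–21: vmvj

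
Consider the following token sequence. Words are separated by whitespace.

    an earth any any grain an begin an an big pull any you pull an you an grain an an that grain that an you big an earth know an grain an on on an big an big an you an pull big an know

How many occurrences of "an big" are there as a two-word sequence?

Scanning the 44 overlapping bigram windows for "an big":
  position 9–10: an big
  position 35–36: an big
  position 37–38: an big

3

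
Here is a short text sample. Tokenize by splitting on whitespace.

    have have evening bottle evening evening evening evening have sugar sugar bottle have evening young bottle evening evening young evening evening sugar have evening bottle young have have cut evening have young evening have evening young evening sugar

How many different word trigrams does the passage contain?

31

38 tokens → 36 trigram windows in total.
Repeated trigrams (each contributes count−1 duplicates):
  bottle evening evening: 2
  evening evening evening: 2
  evening young evening: 2
  have evening bottle: 2
  have evening young: 2
5 duplicate windows → 36 − 5 = 31 distinct.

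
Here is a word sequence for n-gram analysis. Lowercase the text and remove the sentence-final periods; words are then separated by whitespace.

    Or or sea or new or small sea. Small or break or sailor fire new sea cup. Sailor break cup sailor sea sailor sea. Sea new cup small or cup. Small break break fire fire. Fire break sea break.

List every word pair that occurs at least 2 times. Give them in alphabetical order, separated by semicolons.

Bigram counts meeting the condition (at least 2 times):
  cup sailor: 2
  cup small: 2
  fire fire: 2
  sailor sea: 2
  small or: 2

cup sailor; cup small; fire fire; sailor sea; small or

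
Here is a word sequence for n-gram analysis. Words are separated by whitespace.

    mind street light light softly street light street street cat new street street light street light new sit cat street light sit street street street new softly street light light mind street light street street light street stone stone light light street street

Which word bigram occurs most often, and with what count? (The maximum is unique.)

"street light", 8 times

Bigram frequencies (highest first):
  street light: 8
  street street: 6
  light street: 5
  light light: 3
  mind street: 2
  softly street: 2
  … (16 more, each ≤ 1)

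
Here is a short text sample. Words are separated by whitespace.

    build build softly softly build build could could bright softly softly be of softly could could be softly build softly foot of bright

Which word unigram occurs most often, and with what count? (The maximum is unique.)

Unigram frequencies (highest first):
  softly: 7
  build: 5
  could: 4
  bright: 2
  be: 2
  of: 2
  … (1 more, each ≤ 1)

"softly", 7 times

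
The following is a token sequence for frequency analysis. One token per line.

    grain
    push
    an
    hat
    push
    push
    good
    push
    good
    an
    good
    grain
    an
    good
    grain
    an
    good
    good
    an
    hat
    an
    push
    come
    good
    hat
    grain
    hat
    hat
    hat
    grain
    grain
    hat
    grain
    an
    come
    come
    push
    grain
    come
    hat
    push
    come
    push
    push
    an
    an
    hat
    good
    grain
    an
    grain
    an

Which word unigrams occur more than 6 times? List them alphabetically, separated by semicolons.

an; good; grain; hat; push

Unigram counts meeting the condition (more than 6 times):
  an: 11
  good: 8
  grain: 10
  hat: 9
  push: 9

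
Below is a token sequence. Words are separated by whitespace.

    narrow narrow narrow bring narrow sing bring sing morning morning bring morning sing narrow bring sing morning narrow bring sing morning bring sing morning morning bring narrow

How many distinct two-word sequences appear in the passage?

13

27 tokens → 26 bigram windows in total.
Repeated bigrams (each contributes count−1 duplicates):
  bring sing: 4
  sing morning: 4
  morning bring: 3
  narrow bring: 3
  bring narrow: 2
  morning morning: 2
  narrow narrow: 2
13 duplicate windows → 26 − 13 = 13 distinct.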